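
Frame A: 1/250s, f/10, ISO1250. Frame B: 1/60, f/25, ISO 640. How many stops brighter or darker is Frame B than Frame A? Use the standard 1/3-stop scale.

Aperture: f/10 → f/11 → f/13 → f/14 → f/16 → f/18 → f/20 → f/22 → f/25 — 2 2/3 stops narrower (darker).
Shutter speed: 1/250 → 1/200 → 1/160 → 1/125 → 1/100 → 1/80 → 1/60 — 2 stops longer (brighter).
ISO: 1250 → 1000 → 800 → 640 — 1 stop dropped (darker).
Net: −2 2/3 +2 −1 = −1 2/3 stops.

1 2/3 stops darker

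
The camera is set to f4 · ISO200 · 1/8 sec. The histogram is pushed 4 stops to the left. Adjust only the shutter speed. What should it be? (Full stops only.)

2 s

Underexposed by 4 stops → need 4 stops brighter.
Shutter speed: 1/8 → 1/4 → 1/2 → 1 → 2.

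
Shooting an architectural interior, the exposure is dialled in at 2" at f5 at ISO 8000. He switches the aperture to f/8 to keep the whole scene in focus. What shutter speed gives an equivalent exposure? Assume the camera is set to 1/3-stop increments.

Aperture: f/5 → f/5.6 → f/6.3 → f/7.1 → f/8 — 1 1/3 stops narrower (darker).
Need 1 1/3 stops brighter from the shutter speed: 2 → 2.5 → 3.2 → 4 → 5.

5 s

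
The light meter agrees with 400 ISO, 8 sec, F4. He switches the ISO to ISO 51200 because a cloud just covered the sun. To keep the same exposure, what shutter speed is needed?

1/15s

ISO: 400 → 800 → 1600 → 3200 → 6400 → 12800 → 25600 → 51200 — 7 stops raised (brighter).
Need 7 stops darker from the shutter speed: 8 → 4 → 2 → 1 → 1/2 → 1/4 → 1/8 → 1/15.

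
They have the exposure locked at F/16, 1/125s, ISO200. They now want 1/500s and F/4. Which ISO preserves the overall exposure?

ISO 50

Shutter speed: 1/125 → 1/250 → 1/500 — 2 stops faster (darker).
Aperture: f/16 → f/11 → f/8 → f/5.6 → f/4 — 4 stops wider (brighter).
Net change so far: 2 stops brighter. Offset with the ISO: 200 → 100 → 50.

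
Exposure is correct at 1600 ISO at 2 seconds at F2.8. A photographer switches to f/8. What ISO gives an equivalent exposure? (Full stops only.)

ISO 12800

Aperture: f/2.8 → f/4 → f/5.6 → f/8 — 3 stops smaller aperture (darker).
Need 3 stops brighter from the ISO: 1600 → 3200 → 6400 → 12800.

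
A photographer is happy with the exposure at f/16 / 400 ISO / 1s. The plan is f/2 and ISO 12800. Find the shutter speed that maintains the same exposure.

Aperture: f/16 → f/11 → f/8 → f/5.6 → f/4 → f/2.8 → f/2 — 6 stops wider (brighter).
ISO: 400 → 800 → 1600 → 3200 → 6400 → 12800 — 5 stops higher (brighter).
Net change so far: 11 stops brighter. Offset with the shutter speed: 1 → 1/2 → 1/4 → 1/8 → 1/15 → 1/30 → 1/60 → 1/125 → 1/250 → 1/500 → 1/1000 → 1/2000.

1/2000s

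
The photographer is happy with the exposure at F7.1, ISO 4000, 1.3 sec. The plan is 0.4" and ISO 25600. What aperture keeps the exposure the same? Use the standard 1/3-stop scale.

Shutter speed: 1.3 → 1 → 0.8 → 0.6 → 0.5 → 0.4 — 1 2/3 stops shorter (darker).
ISO: 4000 → 5000 → 6400 → 8000 → 10000 → 12800 → 16000 → 20000 → 25600 — 2 2/3 stops higher (brighter).
Net change so far: 1 stop brighter. Offset with the aperture: f/7.1 → f/8 → f/9 → f/10.

f/10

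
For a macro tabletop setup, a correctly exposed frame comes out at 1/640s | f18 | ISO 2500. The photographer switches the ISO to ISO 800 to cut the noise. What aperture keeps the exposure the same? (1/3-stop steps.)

ISO: 2500 → 2000 → 1600 → 1250 → 1000 → 800 — 1 2/3 stops lower (darker).
Need 1 2/3 stops brighter from the aperture: f/18 → f/16 → f/14 → f/13 → f/11 → f/10.

f/10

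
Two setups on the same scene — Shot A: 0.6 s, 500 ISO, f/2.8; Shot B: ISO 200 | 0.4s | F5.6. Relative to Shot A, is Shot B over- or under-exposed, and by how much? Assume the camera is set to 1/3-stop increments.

Aperture: f/2.8 → f/3.2 → f/3.5 → f/4 → f/4.5 → f/5 → f/5.6 — 2 stops smaller aperture (darker).
Shutter speed: 0.6 → 0.5 → 0.4 — 2/3 stop faster (darker).
ISO: 500 → 400 → 320 → 250 → 200 — 1 1/3 stops lower (darker).
Net: −2 −2/3 −1 1/3 = −4 stops.

4 stops darker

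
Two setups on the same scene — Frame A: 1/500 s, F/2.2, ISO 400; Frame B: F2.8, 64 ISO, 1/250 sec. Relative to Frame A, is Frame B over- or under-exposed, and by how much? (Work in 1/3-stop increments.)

2 1/3 stops darker

Aperture: f/2.2 → f/2.5 → f/2.8 — 2/3 stop stopped down (darker).
Shutter speed: 1/500 → 1/400 → 1/320 → 1/250 — 1 stop slower (brighter).
ISO: 400 → 320 → 250 → 200 → 160 → 125 → 100 → 80 → 64 — 2 2/3 stops dropped (darker).
Net: −2/3 +1 −2 2/3 = −2 1/3 stops.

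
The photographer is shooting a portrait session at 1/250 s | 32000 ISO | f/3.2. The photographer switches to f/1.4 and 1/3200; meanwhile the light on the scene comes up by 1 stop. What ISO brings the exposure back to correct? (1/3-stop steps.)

ISO 40000

Scene light: 1 stop brighter.
Aperture: f/3.2 → f/2.8 → f/2.5 → f/2.2 → f/2 → f/1.8 → f/1.6 → f/1.4 — 2 1/3 stops opened up (brighter).
Shutter speed: 1/250 → 1/320 → 1/400 → 1/500 → 1/640 → 1/800 → 1/1000 → 1/1250 → 1/1600 → 1/2000 → 1/2500 → 1/3200 — 3 2/3 stops shorter (darker).
Net so far: 1/3 stop darker. ISO: 32000 → 40000.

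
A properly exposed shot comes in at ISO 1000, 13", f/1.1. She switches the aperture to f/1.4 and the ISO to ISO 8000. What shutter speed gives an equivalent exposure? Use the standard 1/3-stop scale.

Aperture: f/1.1 → f/1.2 → f/1.4 — 2/3 stop narrower (darker).
ISO: 1000 → 1250 → 1600 → 2000 → 2500 → 3200 → 4000 → 5000 → 6400 → 8000 — 3 stops higher (brighter).
Net change so far: 2 1/3 stops brighter. Offset with the shutter speed: 13 → 10 → 8 → 6 → 5 → 4 → 3.2 → 2.5.

2.5 s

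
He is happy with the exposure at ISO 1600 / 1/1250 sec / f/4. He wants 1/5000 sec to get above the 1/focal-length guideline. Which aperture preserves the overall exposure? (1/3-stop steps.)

Shutter speed: 1/1250 → 1/1600 → 1/2000 → 1/2500 → 1/3200 → 1/4000 → 1/5000 — 2 stops faster (darker).
Need 2 stops brighter from the aperture: f/4 → f/3.5 → f/3.2 → f/2.8 → f/2.5 → f/2.2 → f/2.

f/2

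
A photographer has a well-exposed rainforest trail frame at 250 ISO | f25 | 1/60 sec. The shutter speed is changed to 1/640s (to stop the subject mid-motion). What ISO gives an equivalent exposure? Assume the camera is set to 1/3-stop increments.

Shutter speed: 1/60 → 1/80 → 1/100 → 1/125 → 1/160 → 1/200 → 1/250 → 1/320 → 1/400 → 1/500 → 1/640 — 3 1/3 stops shorter (darker).
Need 3 1/3 stops brighter from the ISO: 250 → 320 → 400 → 500 → 640 → 800 → 1000 → 1250 → 1600 → 2000 → 2500.

ISO 2500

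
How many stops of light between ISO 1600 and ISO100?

1600 → 800 → 400 → 200 → 100 — count the steps: 4 stops.

4 stops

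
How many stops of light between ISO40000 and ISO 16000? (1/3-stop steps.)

40000 → 32000 → 25600 → 20000 → 16000 — count the steps: 4 third-stops = 1 1/3 stops.

1 1/3 stops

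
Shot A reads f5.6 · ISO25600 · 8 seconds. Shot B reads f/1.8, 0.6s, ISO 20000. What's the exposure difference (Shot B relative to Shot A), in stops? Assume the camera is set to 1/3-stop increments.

2/3 stop darker

Aperture: f/5.6 → f/5 → f/4.5 → f/4 → f/3.5 → f/3.2 → f/2.8 → f/2.5 → f/2.2 → f/2 → f/1.8 — 3 1/3 stops wider (brighter).
Shutter speed: 8 → 6 → 5 → 4 → 3.2 → 2.5 → 2 → 1.6 → 1.3 → 1 → 0.8 → 0.6 — 3 2/3 stops shorter (darker).
ISO: 25600 → 20000 — 1/3 stop dropped (darker).
Net: +3 1/3 −3 2/3 −1/3 = −2/3 stops.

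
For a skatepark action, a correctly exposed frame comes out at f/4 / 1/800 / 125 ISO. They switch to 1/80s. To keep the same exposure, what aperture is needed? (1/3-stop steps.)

f/13

Shutter speed: 1/800 → 1/640 → 1/500 → 1/400 → 1/320 → 1/250 → 1/200 → 1/160 → 1/125 → 1/100 → 1/80 — 3 1/3 stops slower (brighter).
Need 3 1/3 stops darker from the aperture: f/4 → f/4.5 → f/5 → f/5.6 → f/6.3 → f/7.1 → f/8 → f/9 → f/10 → f/11 → f/13.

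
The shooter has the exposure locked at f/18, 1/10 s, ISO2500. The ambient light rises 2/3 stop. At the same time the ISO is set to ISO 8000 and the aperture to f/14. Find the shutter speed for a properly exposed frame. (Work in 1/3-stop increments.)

Scene light: 2/3 stop brighter.
ISO: 2500 → 3200 → 4000 → 5000 → 6400 → 8000 — 1 2/3 stops higher (brighter).
Aperture: f/18 → f/16 → f/14 — 2/3 stop wider (brighter).
Net so far: 3 stops brighter. Shutter speed: 1/10 → 1/13 → 1/15 → 1/20 → 1/25 → 1/30 → 1/40 → 1/50 → 1/60 → 1/80.

1/80s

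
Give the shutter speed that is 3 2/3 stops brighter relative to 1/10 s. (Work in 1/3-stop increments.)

1.3 s

Shutter speed: 1/10 → 1/8 → 1/6 → 1/5 → 1/4 → 0.3 → 0.4 → 0.5 → 0.6 → 0.8 → 1 → 1.3 — 3 2/3 stops longer (brighter).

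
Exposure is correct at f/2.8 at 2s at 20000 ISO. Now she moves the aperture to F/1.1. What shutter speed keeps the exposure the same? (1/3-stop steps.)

Aperture: f/2.8 → f/2.5 → f/2.2 → f/2 → f/1.8 → f/1.6 → f/1.4 → f/1.2 → f/1.1 — 2 2/3 stops wider (brighter).
Need 2 2/3 stops darker from the shutter speed: 2 → 1.6 → 1.3 → 1 → 0.8 → 0.6 → 0.5 → 0.4 → 0.3.

0.3 s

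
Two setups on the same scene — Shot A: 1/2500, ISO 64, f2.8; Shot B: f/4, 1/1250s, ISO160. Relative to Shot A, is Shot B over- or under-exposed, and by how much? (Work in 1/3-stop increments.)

Aperture: f/2.8 → f/3.2 → f/3.5 → f/4 — 1 stop stopped down (darker).
Shutter speed: 1/2500 → 1/2000 → 1/1600 → 1/1250 — 1 stop longer (brighter).
ISO: 64 → 80 → 100 → 125 → 160 — 1 1/3 stops raised (brighter).
Net: −1 +1 +1 1/3 = +1 1/3 stops.

1 1/3 stops brighter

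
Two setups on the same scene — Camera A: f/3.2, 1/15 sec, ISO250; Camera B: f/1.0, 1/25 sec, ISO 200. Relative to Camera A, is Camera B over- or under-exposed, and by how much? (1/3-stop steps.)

Aperture: f/3.2 → f/2.8 → f/2.5 → f/2.2 → f/2 → f/1.8 → f/1.6 → f/1.4 → f/1.2 → f/1.1 → f/1.0 — 3 1/3 stops larger aperture (brighter).
Shutter speed: 1/15 → 1/20 → 1/25 — 2/3 stop faster (darker).
ISO: 250 → 200 — 1/3 stop lower (darker).
Net: +3 1/3 −2/3 −1/3 = +2 1/3 stops.

2 1/3 stops brighter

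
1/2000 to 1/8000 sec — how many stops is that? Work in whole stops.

2 stops

1/2000 → 1/4000 → 1/8000 — count the steps: 2 stops.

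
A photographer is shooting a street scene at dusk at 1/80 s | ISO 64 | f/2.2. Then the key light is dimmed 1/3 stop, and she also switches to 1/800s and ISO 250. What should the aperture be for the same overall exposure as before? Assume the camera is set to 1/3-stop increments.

f/1.2

Scene light: 1/3 stop darker.
Shutter speed: 1/80 → 1/100 → 1/125 → 1/160 → 1/200 → 1/250 → 1/320 → 1/400 → 1/500 → 1/640 → 1/800 — 3 1/3 stops shorter (darker).
ISO: 64 → 80 → 100 → 125 → 160 → 200 → 250 — 2 stops higher (brighter).
Net so far: 1 2/3 stops darker. Aperture: f/2.2 → f/2 → f/1.8 → f/1.6 → f/1.4 → f/1.2.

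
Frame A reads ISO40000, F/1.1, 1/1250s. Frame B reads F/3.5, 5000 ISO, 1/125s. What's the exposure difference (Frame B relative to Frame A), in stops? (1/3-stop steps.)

3 stops darker

Aperture: f/1.1 → f/1.2 → f/1.4 → f/1.6 → f/1.8 → f/2 → f/2.2 → f/2.5 → f/2.8 → f/3.2 → f/3.5 — 3 1/3 stops stopped down (darker).
Shutter speed: 1/1250 → 1/1000 → 1/800 → 1/640 → 1/500 → 1/400 → 1/320 → 1/250 → 1/200 → 1/160 → 1/125 — 3 1/3 stops slower (brighter).
ISO: 40000 → 32000 → 25600 → 20000 → 16000 → 12800 → 10000 → 8000 → 6400 → 5000 — 3 stops dropped (darker).
Net: −3 1/3 +3 1/3 −3 = −3 stops.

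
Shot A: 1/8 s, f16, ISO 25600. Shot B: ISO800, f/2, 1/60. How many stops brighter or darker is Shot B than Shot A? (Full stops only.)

Aperture: f/16 → f/11 → f/8 → f/5.6 → f/4 → f/2.8 → f/2 — 6 stops larger aperture (brighter).
Shutter speed: 1/8 → 1/15 → 1/30 → 1/60 — 3 stops faster (darker).
ISO: 25600 → 12800 → 6400 → 3200 → 1600 → 800 — 5 stops dropped (darker).
Net: +6 −3 −5 = −2 stops.

2 stops darker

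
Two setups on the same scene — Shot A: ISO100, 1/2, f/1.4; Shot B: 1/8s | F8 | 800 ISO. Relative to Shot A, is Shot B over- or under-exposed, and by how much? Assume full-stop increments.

4 stops darker

Aperture: f/1.4 → f/2 → f/2.8 → f/4 → f/5.6 → f/8 — 5 stops smaller aperture (darker).
Shutter speed: 1/2 → 1/4 → 1/8 — 2 stops faster (darker).
ISO: 100 → 200 → 400 → 800 — 3 stops higher (brighter).
Net: −5 −2 +3 = −4 stops.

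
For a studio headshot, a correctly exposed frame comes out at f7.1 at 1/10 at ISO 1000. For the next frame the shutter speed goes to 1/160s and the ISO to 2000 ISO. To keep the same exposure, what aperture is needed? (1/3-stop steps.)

f/2.5

Shutter speed: 1/10 → 1/13 → 1/15 → 1/20 → 1/25 → 1/30 → 1/40 → 1/50 → 1/60 → 1/80 → 1/100 → 1/125 → 1/160 — 4 stops faster (darker).
ISO: 1000 → 1250 → 1600 → 2000 — 1 stop raised (brighter).
Net change so far: 3 stops darker. Offset with the aperture: f/7.1 → f/6.3 → f/5.6 → f/5 → f/4.5 → f/4 → f/3.5 → f/3.2 → f/2.8 → f/2.5.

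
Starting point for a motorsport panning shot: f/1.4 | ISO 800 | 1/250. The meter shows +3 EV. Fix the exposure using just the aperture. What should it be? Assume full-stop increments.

Overexposed by 3 stops → need 3 stops darker.
Aperture: f/1.4 → f/2 → f/2.8 → f/4.

f/4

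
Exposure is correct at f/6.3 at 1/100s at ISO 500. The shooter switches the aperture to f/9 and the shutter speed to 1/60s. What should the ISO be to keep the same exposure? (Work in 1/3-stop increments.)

Aperture: f/6.3 → f/7.1 → f/8 → f/9 — 1 stop smaller aperture (darker).
Shutter speed: 1/100 → 1/80 → 1/60 — 2/3 stop slower (brighter).
Net change so far: 1/3 stop darker. Offset with the ISO: 500 → 640.

ISO 640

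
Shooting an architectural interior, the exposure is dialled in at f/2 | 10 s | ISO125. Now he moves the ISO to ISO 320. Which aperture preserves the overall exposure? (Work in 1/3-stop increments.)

f/3.2

ISO: 125 → 160 → 200 → 250 → 320 — 1 1/3 stops raised (brighter).
Need 1 1/3 stops darker from the aperture: f/2 → f/2.2 → f/2.5 → f/2.8 → f/3.2.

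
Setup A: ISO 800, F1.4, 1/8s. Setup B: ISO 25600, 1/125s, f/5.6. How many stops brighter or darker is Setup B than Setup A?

Aperture: f/1.4 → f/2 → f/2.8 → f/4 → f/5.6 — 4 stops stopped down (darker).
Shutter speed: 1/8 → 1/15 → 1/30 → 1/60 → 1/125 — 4 stops faster (darker).
ISO: 800 → 1600 → 3200 → 6400 → 12800 → 25600 — 5 stops higher (brighter).
Net: −4 −4 +5 = −3 stops.

3 stops darker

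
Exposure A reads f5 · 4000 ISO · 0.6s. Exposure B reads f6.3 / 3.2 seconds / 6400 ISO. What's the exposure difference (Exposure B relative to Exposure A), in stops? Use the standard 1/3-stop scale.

2 1/3 stops brighter

Aperture: f/5 → f/5.6 → f/6.3 — 2/3 stop stopped down (darker).
Shutter speed: 0.6 → 0.8 → 1 → 1.3 → 1.6 → 2 → 2.5 → 3.2 — 2 1/3 stops longer (brighter).
ISO: 4000 → 5000 → 6400 — 2/3 stop higher (brighter).
Net: −2/3 +2 1/3 +2/3 = +2 1/3 stops.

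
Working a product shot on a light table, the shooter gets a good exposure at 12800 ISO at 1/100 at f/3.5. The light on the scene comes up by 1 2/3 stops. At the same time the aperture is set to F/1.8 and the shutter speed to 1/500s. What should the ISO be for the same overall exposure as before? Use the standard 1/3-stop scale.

Scene light: 1 2/3 stops brighter.
Aperture: f/3.5 → f/3.2 → f/2.8 → f/2.5 → f/2.2 → f/2 → f/1.8 — 2 stops larger aperture (brighter).
Shutter speed: 1/100 → 1/125 → 1/160 → 1/200 → 1/250 → 1/320 → 1/400 → 1/500 — 2 1/3 stops faster (darker).
Net so far: 1 1/3 stops brighter. ISO: 12800 → 10000 → 8000 → 6400 → 5000.

ISO 5000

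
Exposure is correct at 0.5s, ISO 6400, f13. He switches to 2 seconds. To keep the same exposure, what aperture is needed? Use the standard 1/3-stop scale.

f/25

Shutter speed: 0.5 → 0.6 → 0.8 → 1 → 1.3 → 1.6 → 2 — 2 stops slower (brighter).
Need 2 stops darker from the aperture: f/13 → f/14 → f/16 → f/18 → f/20 → f/22 → f/25.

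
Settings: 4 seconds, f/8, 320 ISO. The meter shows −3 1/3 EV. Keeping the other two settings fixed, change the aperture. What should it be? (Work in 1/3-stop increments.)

Underexposed by 3 1/3 stops → need 3 1/3 stops brighter.
Aperture: f/8 → f/7.1 → f/6.3 → f/5.6 → f/5 → f/4.5 → f/4 → f/3.5 → f/3.2 → f/2.8 → f/2.5.

f/2.5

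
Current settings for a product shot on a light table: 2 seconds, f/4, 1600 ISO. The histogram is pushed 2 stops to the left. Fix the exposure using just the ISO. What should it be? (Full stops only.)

Underexposed by 2 stops → need 2 stops brighter.
ISO: 1600 → 3200 → 6400.

ISO 6400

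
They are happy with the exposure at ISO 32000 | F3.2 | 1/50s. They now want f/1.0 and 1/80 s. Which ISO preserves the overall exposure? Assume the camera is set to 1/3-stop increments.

Aperture: f/3.2 → f/2.8 → f/2.5 → f/2.2 → f/2 → f/1.8 → f/1.6 → f/1.4 → f/1.2 → f/1.1 → f/1.0 — 3 1/3 stops larger aperture (brighter).
Shutter speed: 1/50 → 1/60 → 1/80 — 2/3 stop shorter (darker).
Net change so far: 2 2/3 stops brighter. Offset with the ISO: 32000 → 25600 → 20000 → 16000 → 12800 → 10000 → 8000 → 6400 → 5000.

ISO 5000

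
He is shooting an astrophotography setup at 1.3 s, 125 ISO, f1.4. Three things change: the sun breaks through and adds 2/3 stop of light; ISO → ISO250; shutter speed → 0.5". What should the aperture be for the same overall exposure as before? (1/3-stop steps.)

Scene light: 2/3 stop brighter.
ISO: 125 → 160 → 200 → 250 — 1 stop raised (brighter).
Shutter speed: 1.3 → 1 → 0.8 → 0.6 → 0.5 — 1 1/3 stops shorter (darker).
Net so far: 1/3 stop brighter. Aperture: f/1.4 → f/1.6.

f/1.6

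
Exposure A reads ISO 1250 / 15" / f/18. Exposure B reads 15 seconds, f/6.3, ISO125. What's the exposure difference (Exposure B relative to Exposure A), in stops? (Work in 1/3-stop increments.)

Aperture: f/18 → f/16 → f/14 → f/13 → f/11 → f/10 → f/9 → f/8 → f/7.1 → f/6.3 — 3 stops opened up (brighter).
Shutter speed: unchanged.
ISO: 1250 → 1000 → 800 → 640 → 500 → 400 → 320 → 250 → 200 → 160 → 125 — 3 1/3 stops dropped (darker).
Net: +3 −3 1/3 = −1/3 stops.

1/3 stop darker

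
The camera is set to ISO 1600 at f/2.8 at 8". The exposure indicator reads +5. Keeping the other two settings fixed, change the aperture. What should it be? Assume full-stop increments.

f/16

Overexposed by 5 stops → need 5 stops darker.
Aperture: f/2.8 → f/4 → f/5.6 → f/8 → f/11 → f/16.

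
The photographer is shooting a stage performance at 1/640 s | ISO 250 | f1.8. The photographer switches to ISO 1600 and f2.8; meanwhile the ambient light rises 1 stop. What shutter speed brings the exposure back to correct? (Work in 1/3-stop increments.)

Scene light: 1 stop brighter.
ISO: 250 → 320 → 400 → 500 → 640 → 800 → 1000 → 1250 → 1600 — 2 2/3 stops higher (brighter).
Aperture: f/1.8 → f/2 → f/2.2 → f/2.5 → f/2.8 — 1 1/3 stops stopped down (darker).
Net so far: 2 1/3 stops brighter. Shutter speed: 1/640 → 1/800 → 1/1000 → 1/1250 → 1/1600 → 1/2000 → 1/2500 → 1/3200.

1/3200s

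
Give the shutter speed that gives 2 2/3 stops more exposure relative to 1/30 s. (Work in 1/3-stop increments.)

1/5s

Shutter speed: 1/30 → 1/25 → 1/20 → 1/15 → 1/13 → 1/10 → 1/8 → 1/6 → 1/5 — 2 2/3 stops longer (brighter).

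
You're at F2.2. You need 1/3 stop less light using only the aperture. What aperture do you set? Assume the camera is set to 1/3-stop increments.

Aperture: f/2.2 → f/2.5 — 1/3 stop smaller aperture (darker).

f/2.5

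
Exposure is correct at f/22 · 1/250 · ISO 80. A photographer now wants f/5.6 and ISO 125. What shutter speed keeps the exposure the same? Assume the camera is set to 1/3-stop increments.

1/6400s

Aperture: f/22 → f/20 → f/18 → f/16 → f/14 → f/13 → f/11 → f/10 → f/9 → f/8 → f/7.1 → f/6.3 → f/5.6 — 4 stops wider (brighter).
ISO: 80 → 100 → 125 — 2/3 stop raised (brighter).
Net change so far: 4 2/3 stops brighter. Offset with the shutter speed: 1/250 → 1/320 → 1/400 → 1/500 → 1/640 → 1/800 → 1/1000 → 1/1250 → 1/1600 → 1/2000 → 1/2500 → 1/3200 → 1/4000 → 1/5000 → 1/6400.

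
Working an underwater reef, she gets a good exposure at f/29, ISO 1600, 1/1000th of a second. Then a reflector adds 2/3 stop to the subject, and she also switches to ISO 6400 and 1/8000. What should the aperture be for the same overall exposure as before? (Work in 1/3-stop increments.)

Scene light: 2/3 stop brighter.
ISO: 1600 → 2000 → 2500 → 3200 → 4000 → 5000 → 6400 — 2 stops higher (brighter).
Shutter speed: 1/1000 → 1/1250 → 1/1600 → 1/2000 → 1/2500 → 1/3200 → 1/4000 → 1/5000 → 1/6400 → 1/8000 — 3 stops shorter (darker).
Net so far: 1/3 stop darker. Aperture: f/29 → f/25.

f/25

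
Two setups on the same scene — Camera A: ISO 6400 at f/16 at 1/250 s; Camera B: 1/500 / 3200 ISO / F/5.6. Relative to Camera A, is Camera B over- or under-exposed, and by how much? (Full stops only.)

1 stop brighter

Aperture: f/16 → f/11 → f/8 → f/5.6 — 3 stops wider (brighter).
Shutter speed: 1/250 → 1/500 — 1 stop faster (darker).
ISO: 6400 → 3200 — 1 stop dropped (darker).
Net: +3 −1 −1 = +1 stop.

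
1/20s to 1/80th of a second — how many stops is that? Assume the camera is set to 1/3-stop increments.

2 stops

1/20 → 1/25 → 1/30 → 1/40 → 1/50 → 1/60 → 1/80 — count the steps: 6 third-stops = 2 stops.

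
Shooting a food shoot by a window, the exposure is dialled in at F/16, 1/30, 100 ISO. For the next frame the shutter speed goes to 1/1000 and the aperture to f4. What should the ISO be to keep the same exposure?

Shutter speed: 1/30 → 1/60 → 1/125 → 1/250 → 1/500 → 1/1000 — 5 stops shorter (darker).
Aperture: f/16 → f/11 → f/8 → f/5.6 → f/4 — 4 stops wider (brighter).
Net change so far: 1 stop darker. Offset with the ISO: 100 → 200.

ISO 200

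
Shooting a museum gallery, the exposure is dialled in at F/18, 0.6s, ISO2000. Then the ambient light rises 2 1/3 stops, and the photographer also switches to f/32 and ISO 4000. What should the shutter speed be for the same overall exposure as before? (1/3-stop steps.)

1/5s

Scene light: 2 1/3 stops brighter.
Aperture: f/18 → f/20 → f/22 → f/25 → f/29 → f/32 — 1 2/3 stops smaller aperture (darker).
ISO: 2000 → 2500 → 3200 → 4000 — 1 stop raised (brighter).
Net so far: 1 2/3 stops brighter. Shutter speed: 0.6 → 0.5 → 0.4 → 0.3 → 1/4 → 1/5.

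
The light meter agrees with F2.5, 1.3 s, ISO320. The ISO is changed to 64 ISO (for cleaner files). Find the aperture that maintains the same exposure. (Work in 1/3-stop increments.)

f/1.1

ISO: 320 → 250 → 200 → 160 → 125 → 100 → 80 → 64 — 2 1/3 stops lower (darker).
Need 2 1/3 stops brighter from the aperture: f/2.5 → f/2.2 → f/2 → f/1.8 → f/1.6 → f/1.4 → f/1.2 → f/1.1.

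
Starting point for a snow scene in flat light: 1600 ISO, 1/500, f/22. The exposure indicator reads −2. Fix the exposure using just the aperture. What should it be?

Underexposed by 2 stops → need 2 stops brighter.
Aperture: f/22 → f/16 → f/11.

f/11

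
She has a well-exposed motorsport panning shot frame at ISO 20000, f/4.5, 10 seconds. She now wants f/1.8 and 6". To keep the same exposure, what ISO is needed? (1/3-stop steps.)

ISO 5000

Aperture: f/4.5 → f/4 → f/3.5 → f/3.2 → f/2.8 → f/2.5 → f/2.2 → f/2 → f/1.8 — 2 2/3 stops wider (brighter).
Shutter speed: 10 → 8 → 6 — 2/3 stop faster (darker).
Net change so far: 2 stops brighter. Offset with the ISO: 20000 → 16000 → 12800 → 10000 → 8000 → 6400 → 5000.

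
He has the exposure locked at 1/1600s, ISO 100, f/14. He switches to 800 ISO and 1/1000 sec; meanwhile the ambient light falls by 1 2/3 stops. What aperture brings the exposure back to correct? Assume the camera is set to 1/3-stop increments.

Scene light: 1 2/3 stops darker.
ISO: 100 → 125 → 160 → 200 → 250 → 320 → 400 → 500 → 640 → 800 — 3 stops raised (brighter).
Shutter speed: 1/1600 → 1/1250 → 1/1000 — 2/3 stop longer (brighter).
Net so far: 2 stops brighter. Aperture: f/14 → f/16 → f/18 → f/20 → f/22 → f/25 → f/29.

f/29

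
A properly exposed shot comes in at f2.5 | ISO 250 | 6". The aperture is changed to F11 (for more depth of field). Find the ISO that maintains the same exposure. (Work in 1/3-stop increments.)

Aperture: f/2.5 → f/2.8 → f/3.2 → f/3.5 → f/4 → f/4.5 → f/5 → f/5.6 → f/6.3 → f/7.1 → f/8 → f/9 → f/10 → f/11 — 4 1/3 stops smaller aperture (darker).
Need 4 1/3 stops brighter from the ISO: 250 → 320 → 400 → 500 → 640 → 800 → 1000 → 1250 → 1600 → 2000 → 2500 → 3200 → 4000 → 5000.

ISO 5000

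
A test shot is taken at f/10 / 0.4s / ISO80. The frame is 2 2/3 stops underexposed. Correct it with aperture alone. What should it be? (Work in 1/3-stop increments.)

f/4

Underexposed by 2 2/3 stops → need 2 2/3 stops brighter.
Aperture: f/10 → f/9 → f/8 → f/7.1 → f/6.3 → f/5.6 → f/5 → f/4.5 → f/4.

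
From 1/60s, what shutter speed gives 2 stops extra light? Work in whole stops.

Shutter speed: 1/60 → 1/30 → 1/15 — 2 stops slower (brighter).

1/15s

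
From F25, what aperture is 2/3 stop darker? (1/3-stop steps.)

f/32

Aperture: f/25 → f/29 → f/32 — 2/3 stop smaller aperture (darker).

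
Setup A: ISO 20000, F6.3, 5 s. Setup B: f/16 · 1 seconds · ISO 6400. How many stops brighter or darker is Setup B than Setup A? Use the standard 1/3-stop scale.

Aperture: f/6.3 → f/7.1 → f/8 → f/9 → f/10 → f/11 → f/13 → f/14 → f/16 — 2 2/3 stops smaller aperture (darker).
Shutter speed: 5 → 4 → 3.2 → 2.5 → 2 → 1.6 → 1.3 → 1 — 2 1/3 stops faster (darker).
ISO: 20000 → 16000 → 12800 → 10000 → 8000 → 6400 — 1 2/3 stops lower (darker).
Net: −2 2/3 −2 1/3 −1 2/3 = −6 2/3 stops.

6 2/3 stops darker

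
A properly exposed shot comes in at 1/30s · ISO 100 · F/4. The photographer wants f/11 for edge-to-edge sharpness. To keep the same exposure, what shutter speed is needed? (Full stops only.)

Aperture: f/4 → f/5.6 → f/8 → f/11 — 3 stops smaller aperture (darker).
Need 3 stops brighter from the shutter speed: 1/30 → 1/15 → 1/8 → 1/4.

1/4s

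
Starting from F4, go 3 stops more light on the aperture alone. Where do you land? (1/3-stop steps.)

f/1.4

Aperture: f/4 → f/3.5 → f/3.2 → f/2.8 → f/2.5 → f/2.2 → f/2 → f/1.8 → f/1.6 → f/1.4 — 3 stops larger aperture (brighter).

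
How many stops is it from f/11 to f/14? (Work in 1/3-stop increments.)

f/11 → f/13 → f/14 — count the steps: 2 third-stops = 2/3 stop.

2/3 stop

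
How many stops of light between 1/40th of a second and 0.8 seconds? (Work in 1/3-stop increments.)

1/40 → 1/30 → 1/25 → 1/20 → 1/15 → 1/13 → 1/10 → 1/8 → 1/6 → 1/5 → 1/4 → 0.3 → 0.4 → 0.5 → 0.6 → 0.8 — count the steps: 15 third-stops = 5 stops.

5 stops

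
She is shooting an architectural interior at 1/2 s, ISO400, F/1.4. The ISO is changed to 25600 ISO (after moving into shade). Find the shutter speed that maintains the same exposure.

1/125s

ISO: 400 → 800 → 1600 → 3200 → 6400 → 12800 → 25600 — 6 stops raised (brighter).
Need 6 stops darker from the shutter speed: 1/2 → 1/4 → 1/8 → 1/15 → 1/30 → 1/60 → 1/125.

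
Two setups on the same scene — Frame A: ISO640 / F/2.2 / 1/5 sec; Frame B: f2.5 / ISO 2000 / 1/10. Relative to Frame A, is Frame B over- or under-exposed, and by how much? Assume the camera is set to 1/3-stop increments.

1/3 stop brighter

Aperture: f/2.2 → f/2.5 — 1/3 stop stopped down (darker).
Shutter speed: 1/5 → 1/6 → 1/8 → 1/10 — 1 stop faster (darker).
ISO: 640 → 800 → 1000 → 1250 → 1600 → 2000 — 1 2/3 stops higher (brighter).
Net: −1/3 −1 +1 2/3 = +1/3 stops.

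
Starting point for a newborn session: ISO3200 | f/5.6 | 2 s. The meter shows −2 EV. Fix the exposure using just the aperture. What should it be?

Underexposed by 2 stops → need 2 stops brighter.
Aperture: f/5.6 → f/4 → f/2.8.

f/2.8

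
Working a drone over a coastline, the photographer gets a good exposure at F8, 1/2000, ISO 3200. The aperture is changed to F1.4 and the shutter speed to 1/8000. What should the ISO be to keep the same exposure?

Aperture: f/8 → f/5.6 → f/4 → f/2.8 → f/2 → f/1.4 — 5 stops opened up (brighter).
Shutter speed: 1/2000 → 1/4000 → 1/8000 — 2 stops shorter (darker).
Net change so far: 3 stops brighter. Offset with the ISO: 3200 → 1600 → 800 → 400.

ISO 400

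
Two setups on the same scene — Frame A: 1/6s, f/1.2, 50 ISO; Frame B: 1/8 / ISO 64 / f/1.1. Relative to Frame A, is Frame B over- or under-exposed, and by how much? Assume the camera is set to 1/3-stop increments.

1/3 stop brighter

Aperture: f/1.2 → f/1.1 — 1/3 stop larger aperture (brighter).
Shutter speed: 1/6 → 1/8 — 1/3 stop shorter (darker).
ISO: 50 → 64 — 1/3 stop raised (brighter).
Net: +1/3 −1/3 +1/3 = +1/3 stops.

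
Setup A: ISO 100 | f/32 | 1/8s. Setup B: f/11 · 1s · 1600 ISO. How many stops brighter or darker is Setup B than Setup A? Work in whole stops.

10 stops brighter

Aperture: f/32 → f/22 → f/16 → f/11 — 3 stops larger aperture (brighter).
Shutter speed: 1/8 → 1/4 → 1/2 → 1 — 3 stops slower (brighter).
ISO: 100 → 200 → 400 → 800 → 1600 — 4 stops raised (brighter).
Net: +3 +3 +4 = +10 stops.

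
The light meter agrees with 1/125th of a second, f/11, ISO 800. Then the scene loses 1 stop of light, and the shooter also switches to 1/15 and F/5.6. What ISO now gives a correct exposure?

Scene light: 1 stop darker.
Shutter speed: 1/125 → 1/60 → 1/30 → 1/15 — 3 stops slower (brighter).
Aperture: f/11 → f/8 → f/5.6 — 2 stops wider (brighter).
Net so far: 4 stops brighter. ISO: 800 → 400 → 200 → 100 → 50.

ISO 50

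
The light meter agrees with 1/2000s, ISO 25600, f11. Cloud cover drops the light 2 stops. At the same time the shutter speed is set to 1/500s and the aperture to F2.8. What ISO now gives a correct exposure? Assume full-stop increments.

Scene light: 2 stops darker.
Shutter speed: 1/2000 → 1/1000 → 1/500 — 2 stops slower (brighter).
Aperture: f/11 → f/8 → f/5.6 → f/4 → f/2.8 — 4 stops opened up (brighter).
Net so far: 4 stops brighter. ISO: 25600 → 12800 → 6400 → 3200 → 1600.

ISO 1600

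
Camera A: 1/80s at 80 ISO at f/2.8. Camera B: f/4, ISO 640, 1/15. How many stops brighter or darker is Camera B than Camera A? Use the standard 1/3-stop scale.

Aperture: f/2.8 → f/3.2 → f/3.5 → f/4 — 1 stop narrower (darker).
Shutter speed: 1/80 → 1/60 → 1/50 → 1/40 → 1/30 → 1/25 → 1/20 → 1/15 — 2 1/3 stops longer (brighter).
ISO: 80 → 100 → 125 → 160 → 200 → 250 → 320 → 400 → 500 → 640 — 3 stops raised (brighter).
Net: −1 +2 1/3 +3 = +4 1/3 stops.

4 1/3 stops brighter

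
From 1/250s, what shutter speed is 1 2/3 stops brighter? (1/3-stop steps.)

Shutter speed: 1/250 → 1/200 → 1/160 → 1/125 → 1/100 → 1/80 — 1 2/3 stops longer (brighter).

1/80s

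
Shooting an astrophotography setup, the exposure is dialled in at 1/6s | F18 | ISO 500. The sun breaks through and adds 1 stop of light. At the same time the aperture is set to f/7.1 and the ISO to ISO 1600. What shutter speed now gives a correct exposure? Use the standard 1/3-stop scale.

Scene light: 1 stop brighter.
Aperture: f/18 → f/16 → f/14 → f/13 → f/11 → f/10 → f/9 → f/8 → f/7.1 — 2 2/3 stops larger aperture (brighter).
ISO: 500 → 640 → 800 → 1000 → 1250 → 1600 — 1 2/3 stops raised (brighter).
Net so far: 5 1/3 stops brighter. Shutter speed: 1/6 → 1/8 → 1/10 → 1/13 → 1/15 → 1/20 → 1/25 → 1/30 → 1/40 → 1/50 → 1/60 → 1/80 → 1/100 → 1/125 → 1/160 → 1/200 → 1/250.

1/250s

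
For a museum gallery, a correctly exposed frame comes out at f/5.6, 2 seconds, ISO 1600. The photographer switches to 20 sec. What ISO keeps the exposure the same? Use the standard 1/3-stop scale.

ISO 160

Shutter speed: 2 → 2.5 → 3.2 → 4 → 5 → 6 → 8 → 10 → 13 → 15 → 20 — 3 1/3 stops longer (brighter).
Need 3 1/3 stops darker from the ISO: 1600 → 1250 → 1000 → 800 → 640 → 500 → 400 → 320 → 250 → 200 → 160.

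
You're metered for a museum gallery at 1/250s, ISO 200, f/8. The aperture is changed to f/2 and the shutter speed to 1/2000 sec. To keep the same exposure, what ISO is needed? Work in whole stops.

ISO 100

Aperture: f/8 → f/5.6 → f/4 → f/2.8 → f/2 — 4 stops larger aperture (brighter).
Shutter speed: 1/250 → 1/500 → 1/1000 → 1/2000 — 3 stops shorter (darker).
Net change so far: 1 stop brighter. Offset with the ISO: 200 → 100.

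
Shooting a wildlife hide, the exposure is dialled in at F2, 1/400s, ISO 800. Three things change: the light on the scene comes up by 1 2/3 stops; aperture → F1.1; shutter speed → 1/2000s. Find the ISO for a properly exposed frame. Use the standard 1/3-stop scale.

ISO 400

Scene light: 1 2/3 stops brighter.
Aperture: f/2 → f/1.8 → f/1.6 → f/1.4 → f/1.2 → f/1.1 — 1 2/3 stops opened up (brighter).
Shutter speed: 1/400 → 1/500 → 1/640 → 1/800 → 1/1000 → 1/1250 → 1/1600 → 1/2000 — 2 1/3 stops shorter (darker).
Net so far: 1 stop brighter. ISO: 800 → 640 → 500 → 400.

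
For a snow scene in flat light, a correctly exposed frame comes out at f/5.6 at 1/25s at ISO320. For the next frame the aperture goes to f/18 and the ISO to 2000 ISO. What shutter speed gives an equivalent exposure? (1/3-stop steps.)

1/15s

Aperture: f/5.6 → f/6.3 → f/7.1 → f/8 → f/9 → f/10 → f/11 → f/13 → f/14 → f/16 → f/18 — 3 1/3 stops smaller aperture (darker).
ISO: 320 → 400 → 500 → 640 → 800 → 1000 → 1250 → 1600 → 2000 — 2 2/3 stops higher (brighter).
Net change so far: 2/3 stop darker. Offset with the shutter speed: 1/25 → 1/20 → 1/15.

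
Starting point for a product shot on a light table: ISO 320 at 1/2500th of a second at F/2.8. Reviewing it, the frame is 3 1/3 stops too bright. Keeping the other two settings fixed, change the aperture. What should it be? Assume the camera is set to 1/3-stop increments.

f/9

Overexposed by 3 1/3 stops → need 3 1/3 stops darker.
Aperture: f/2.8 → f/3.2 → f/3.5 → f/4 → f/4.5 → f/5 → f/5.6 → f/6.3 → f/7.1 → f/8 → f/9.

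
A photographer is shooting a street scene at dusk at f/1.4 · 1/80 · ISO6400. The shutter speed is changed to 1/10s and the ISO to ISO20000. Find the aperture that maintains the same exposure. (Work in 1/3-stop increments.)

Shutter speed: 1/80 → 1/60 → 1/50 → 1/40 → 1/30 → 1/25 → 1/20 → 1/15 → 1/13 → 1/10 — 3 stops slower (brighter).
ISO: 6400 → 8000 → 10000 → 12800 → 16000 → 20000 — 1 2/3 stops higher (brighter).
Net change so far: 4 2/3 stops brighter. Offset with the aperture: f/1.4 → f/1.6 → f/1.8 → f/2 → f/2.2 → f/2.5 → f/2.8 → f/3.2 → f/3.5 → f/4 → f/4.5 → f/5 → f/5.6 → f/6.3 → f/7.1.

f/7.1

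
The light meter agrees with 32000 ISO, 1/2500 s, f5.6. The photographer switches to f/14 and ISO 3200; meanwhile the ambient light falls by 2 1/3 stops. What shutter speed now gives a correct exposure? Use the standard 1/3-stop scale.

Scene light: 2 1/3 stops darker.
Aperture: f/5.6 → f/6.3 → f/7.1 → f/8 → f/9 → f/10 → f/11 → f/13 → f/14 — 2 2/3 stops narrower (darker).
ISO: 32000 → 25600 → 20000 → 16000 → 12800 → 10000 → 8000 → 6400 → 5000 → 4000 → 3200 — 3 1/3 stops dropped (darker).
Net so far: 8 1/3 stops darker. Shutter speed: 1/2500 → 1/2000 → 1/1600 → 1/1250 → 1/1000 → 1/800 → 1/640 → 1/500 → 1/400 → 1/320 → 1/250 → 1/200 → 1/160 → 1/125 → 1/100 → 1/80 → 1/60 → 1/50 → 1/40 → 1/30 → 1/25 → 1/20 → 1/15 → 1/13 → 1/10 → 1/8.

1/8s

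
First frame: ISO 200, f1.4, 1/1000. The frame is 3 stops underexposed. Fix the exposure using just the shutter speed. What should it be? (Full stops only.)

1/125s

Underexposed by 3 stops → need 3 stops brighter.
Shutter speed: 1/1000 → 1/500 → 1/250 → 1/125.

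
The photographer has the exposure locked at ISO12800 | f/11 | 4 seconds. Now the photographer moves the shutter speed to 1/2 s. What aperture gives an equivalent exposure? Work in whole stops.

f/4

Shutter speed: 4 → 2 → 1 → 1/2 — 3 stops shorter (darker).
Need 3 stops brighter from the aperture: f/11 → f/8 → f/5.6 → f/4.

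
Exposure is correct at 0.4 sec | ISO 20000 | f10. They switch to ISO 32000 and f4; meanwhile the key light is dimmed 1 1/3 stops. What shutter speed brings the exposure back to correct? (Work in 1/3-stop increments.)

Scene light: 1 1/3 stops darker.
ISO: 20000 → 25600 → 32000 — 2/3 stop higher (brighter).
Aperture: f/10 → f/9 → f/8 → f/7.1 → f/6.3 → f/5.6 → f/5 → f/4.5 → f/4 — 2 2/3 stops wider (brighter).
Net so far: 2 stops brighter. Shutter speed: 0.4 → 0.3 → 1/4 → 1/5 → 1/6 → 1/8 → 1/10.

1/10s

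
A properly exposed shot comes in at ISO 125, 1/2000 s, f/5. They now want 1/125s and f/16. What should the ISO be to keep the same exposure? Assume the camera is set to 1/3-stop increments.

ISO 80

Shutter speed: 1/2000 → 1/1600 → 1/1250 → 1/1000 → 1/800 → 1/640 → 1/500 → 1/400 → 1/320 → 1/250 → 1/200 → 1/160 → 1/125 — 4 stops slower (brighter).
Aperture: f/5 → f/5.6 → f/6.3 → f/7.1 → f/8 → f/9 → f/10 → f/11 → f/13 → f/14 → f/16 — 3 1/3 stops smaller aperture (darker).
Net change so far: 2/3 stop brighter. Offset with the ISO: 125 → 100 → 80.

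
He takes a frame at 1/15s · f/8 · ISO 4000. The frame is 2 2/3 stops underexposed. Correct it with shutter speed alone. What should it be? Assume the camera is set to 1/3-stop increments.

Underexposed by 2 2/3 stops → need 2 2/3 stops brighter.
Shutter speed: 1/15 → 1/13 → 1/10 → 1/8 → 1/6 → 1/5 → 1/4 → 0.3 → 0.4.

0.4 s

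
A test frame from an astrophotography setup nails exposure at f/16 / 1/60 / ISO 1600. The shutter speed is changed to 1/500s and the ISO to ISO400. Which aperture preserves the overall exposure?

Shutter speed: 1/60 → 1/125 → 1/250 → 1/500 — 3 stops shorter (darker).
ISO: 1600 → 800 → 400 — 2 stops lower (darker).
Net change so far: 5 stops darker. Offset with the aperture: f/16 → f/11 → f/8 → f/5.6 → f/4 → f/2.8.

f/2.8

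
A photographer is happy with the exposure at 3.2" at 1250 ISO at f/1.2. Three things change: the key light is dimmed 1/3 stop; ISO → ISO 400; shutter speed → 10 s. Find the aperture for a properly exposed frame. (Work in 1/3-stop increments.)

f/1.1

Scene light: 1/3 stop darker.
ISO: 1250 → 1000 → 800 → 640 → 500 → 400 — 1 2/3 stops dropped (darker).
Shutter speed: 3.2 → 4 → 5 → 6 → 8 → 10 — 1 2/3 stops longer (brighter).
Net so far: 1/3 stop darker. Aperture: f/1.2 → f/1.1.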